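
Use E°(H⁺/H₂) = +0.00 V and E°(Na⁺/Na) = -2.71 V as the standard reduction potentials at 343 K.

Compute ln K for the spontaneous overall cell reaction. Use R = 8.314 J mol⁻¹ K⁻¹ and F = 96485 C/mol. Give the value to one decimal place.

183.4

Cathode: H⁺/H₂; anode: Na⁺/Na. E°cell = (+0.00) − (-2.71) = +2.71 V, with n = 2.
ΔG° = −nFE° = −RT ln K, so ln K = nFE°/(RT) = (2)(96485)(+2.71) / ((8.314)(343)) = 183.381.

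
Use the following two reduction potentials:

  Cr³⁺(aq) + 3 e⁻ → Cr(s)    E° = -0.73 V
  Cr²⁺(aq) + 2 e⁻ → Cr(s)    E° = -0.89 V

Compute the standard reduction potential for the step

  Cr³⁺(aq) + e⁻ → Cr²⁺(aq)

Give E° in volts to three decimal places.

-0.410 V

Sequential free energies add, so n₃E°₃ = n₁E°₁ + n₂E°₂.
With n₃ = 3, and the known step contributing 2×(-0.89) V, the unknown satisfies 1·E° = 3×(-0.73) − 2×(-0.89) = -0.410.
E° = -0.410 / 1 = -0.410 V.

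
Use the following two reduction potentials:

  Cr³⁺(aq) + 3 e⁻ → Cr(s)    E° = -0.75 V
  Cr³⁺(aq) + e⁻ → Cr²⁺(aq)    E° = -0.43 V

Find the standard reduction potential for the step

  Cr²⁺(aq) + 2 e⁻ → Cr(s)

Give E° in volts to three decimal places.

-0.910 V

Sequential free energies add, so n₃E°₃ = n₁E°₁ + n₂E°₂.
With n₃ = 3, and the known step contributing 1×(-0.43) V, the unknown satisfies 2·E° = 3×(-0.75) − 1×(-0.43) = -1.820.
E° = -1.820 / 2 = -0.910 V.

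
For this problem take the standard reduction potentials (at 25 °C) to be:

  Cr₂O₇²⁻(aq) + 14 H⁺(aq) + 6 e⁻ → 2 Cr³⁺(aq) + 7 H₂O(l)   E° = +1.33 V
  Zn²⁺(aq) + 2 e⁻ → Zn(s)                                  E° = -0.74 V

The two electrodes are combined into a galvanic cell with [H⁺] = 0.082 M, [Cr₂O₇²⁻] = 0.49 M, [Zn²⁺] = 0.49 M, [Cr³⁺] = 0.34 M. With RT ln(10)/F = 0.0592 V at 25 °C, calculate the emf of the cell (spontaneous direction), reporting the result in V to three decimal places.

Cr₂O₇²⁻/Cr³⁺ is the cathode (higher E°), Zn²⁺/Zn the anode: E°cell = +1.33 − (-0.74) = +2.07 V, n = 6.
Overall: Cr₂O₇²⁻(aq) + 14 H⁺(aq) + 3 Zn(s) → 2 Cr³⁺(aq) + 7 H₂O(l) + 3 Zn²⁺(aq)
Q = [Cr³⁺]^2·[Zn²⁺]^3 / ([Cr₂O₇²⁻]·[H⁺]^14); log Q = 13.650.
E = E° − (0.0592/n) log Q = +2.07 − (0.0592/6)(13.650) = +1.935 V.

+1.935 V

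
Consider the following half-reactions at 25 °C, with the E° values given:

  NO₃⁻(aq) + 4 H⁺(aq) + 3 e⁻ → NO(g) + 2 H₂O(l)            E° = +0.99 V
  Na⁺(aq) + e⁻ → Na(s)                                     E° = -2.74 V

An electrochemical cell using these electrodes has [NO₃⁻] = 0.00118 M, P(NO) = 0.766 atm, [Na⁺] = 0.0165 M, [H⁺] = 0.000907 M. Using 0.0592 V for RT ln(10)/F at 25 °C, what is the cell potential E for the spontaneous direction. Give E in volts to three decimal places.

NO₃⁻/NO is the cathode (higher E°), Na⁺/Na the anode: E°cell = +0.99 − (-2.74) = +3.73 V, n = 3.
Overall: NO₃⁻(aq) + 4 H⁺(aq) + 3 Na(s) → NO(g) + 2 H₂O(l) + 3 Na⁺(aq)
Q = P(NO)·[Na⁺]^3 / ([NO₃⁻]·[H⁺]^4); log Q = 9.634.
E = E° − (0.0592/n) log Q = +3.73 − (0.0592/3)(9.634) = +3.540 V.

+3.540 V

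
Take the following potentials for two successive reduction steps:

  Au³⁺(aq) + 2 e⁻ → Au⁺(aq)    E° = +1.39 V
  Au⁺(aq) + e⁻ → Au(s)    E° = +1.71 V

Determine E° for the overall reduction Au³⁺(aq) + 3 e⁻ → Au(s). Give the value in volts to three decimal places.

Standard free energies of sequential steps add: ΔG°₃ = ΔG°₁ + ΔG°₂, so n₃E°₃ = n₁E°₁ + n₂E°₂.
E°₃ = (2×+1.39 + 1×+1.71) / 3 = (+4.490) / 3 = +1.497 V.

+1.497 V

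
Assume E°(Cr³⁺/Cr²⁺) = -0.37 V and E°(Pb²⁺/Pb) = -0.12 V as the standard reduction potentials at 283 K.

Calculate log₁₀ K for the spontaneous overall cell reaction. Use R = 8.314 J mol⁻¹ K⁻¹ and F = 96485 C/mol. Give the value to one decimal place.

8.9

Cathode: Pb²⁺/Pb; anode: Cr³⁺/Cr²⁺. E°cell = (-0.12) − (-0.37) = +0.25 V, with n = 2.
ΔG° = −nFE° = −RT ln K, so ln K = nFE°/(RT) = (2)(96485)(+0.25) / ((8.314)(283)) = 20.504.
log₁₀ K = 20.504 / ln 10 = 8.9.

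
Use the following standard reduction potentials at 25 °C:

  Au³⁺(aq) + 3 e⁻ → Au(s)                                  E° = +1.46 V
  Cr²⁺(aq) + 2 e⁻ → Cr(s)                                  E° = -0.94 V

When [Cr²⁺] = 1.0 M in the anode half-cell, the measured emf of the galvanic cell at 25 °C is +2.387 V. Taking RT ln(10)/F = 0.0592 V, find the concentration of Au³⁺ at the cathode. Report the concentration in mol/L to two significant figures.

Au³⁺/Au is the cathode, Cr²⁺/Cr the anode: E°cell = +2.40 V, n = 6.
Overall reaction: 2 Au³⁺(aq) + 3 Cr(s) → 2 Au(s) + 3 Cr²⁺(aq); Q = [Cr²⁺]^3/[Au³⁺]^2.
From E = E° − (0.0592/n) log Q: log Q = (E° − E)·n/0.0592 = (+2.40 − (+2.387))·6/0.0592 = 1.3176.
So 2·log[Au³⁺] = 3·log(1) − log Q = 0.0000 − (1.3176) = -1.3176; log[Au³⁺] = -1.3176 / 2 = -0.6588; [Au³⁺] = 10^(-0.6588) ≈ 0.22 M.

0.22 M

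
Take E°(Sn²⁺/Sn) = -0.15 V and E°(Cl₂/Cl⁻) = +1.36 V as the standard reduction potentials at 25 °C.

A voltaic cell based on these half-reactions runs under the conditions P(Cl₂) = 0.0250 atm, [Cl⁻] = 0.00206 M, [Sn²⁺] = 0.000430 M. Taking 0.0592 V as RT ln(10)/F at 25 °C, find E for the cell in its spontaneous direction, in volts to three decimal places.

Cl₂/Cl⁻ is the cathode (higher E°), Sn²⁺/Sn the anode: E°cell = +1.36 − (-0.15) = +1.51 V, n = 2.
Overall: Cl₂(g) + Sn(s) → 2 Cl⁻(aq) + Sn²⁺(aq)
Q = [Cl⁻]^2·[Sn²⁺] / (P(Cl₂)); log Q = -7.137.
E = E° − (0.0592/n) log Q = +1.51 − (0.0592/2)(-7.137) = +1.721 V.

+1.721 V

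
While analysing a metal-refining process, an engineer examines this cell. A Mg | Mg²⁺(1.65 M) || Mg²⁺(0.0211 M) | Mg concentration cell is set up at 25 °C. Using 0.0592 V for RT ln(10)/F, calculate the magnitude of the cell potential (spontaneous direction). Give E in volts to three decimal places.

+0.056 V

For a concentration cell E°cell = 0. The 1.65 M side is the cathode (reduction is favoured where [Mg²⁺] is higher).
With n = 2, E = −(0.0592/2) log([Mg²⁺]ₐₙ/[Mg²⁺]꜀ₐₜ) = −(0.0592/2) log(0.0211/1.65) = −(0.0592/2)(-1.893) = +0.056 V.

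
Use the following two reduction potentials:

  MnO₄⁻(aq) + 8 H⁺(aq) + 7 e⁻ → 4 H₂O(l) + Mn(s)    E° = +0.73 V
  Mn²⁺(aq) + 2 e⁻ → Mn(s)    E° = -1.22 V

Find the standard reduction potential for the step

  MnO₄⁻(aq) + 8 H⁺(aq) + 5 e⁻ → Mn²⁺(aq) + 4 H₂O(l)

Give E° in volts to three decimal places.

+1.510 V

Sequential free energies add, so n₃E°₃ = n₁E°₁ + n₂E°₂.
With n₃ = 7, and the known step contributing 2×(-1.22) V, the unknown satisfies 5·E° = 7×(+0.73) − 2×(-1.22) = +7.550.
E° = +7.550 / 5 = +1.510 V.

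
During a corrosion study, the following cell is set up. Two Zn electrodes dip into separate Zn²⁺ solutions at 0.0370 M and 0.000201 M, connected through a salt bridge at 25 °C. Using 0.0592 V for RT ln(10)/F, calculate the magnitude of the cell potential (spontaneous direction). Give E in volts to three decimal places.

+0.067 V

For a concentration cell E°cell = 0. The 0.0370 M side is the cathode (reduction is favoured where [Zn²⁺] is higher).
With n = 2, E = −(0.0592/2) log([Zn²⁺]ₐₙ/[Zn²⁺]꜀ₐₜ) = −(0.0592/2) log(0.000201/0.037) = −(0.0592/2)(-2.265) = +0.067 V.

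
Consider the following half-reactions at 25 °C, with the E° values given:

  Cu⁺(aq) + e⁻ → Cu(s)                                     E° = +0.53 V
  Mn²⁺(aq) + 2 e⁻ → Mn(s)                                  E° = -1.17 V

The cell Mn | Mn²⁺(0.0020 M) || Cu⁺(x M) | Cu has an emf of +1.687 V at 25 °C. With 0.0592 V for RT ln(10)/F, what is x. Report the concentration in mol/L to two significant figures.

Cu⁺/Cu is the cathode, Mn²⁺/Mn the anode: E°cell = +1.70 V, n = 2.
Overall reaction: 2 Cu⁺(aq) + Mn(s) → 2 Cu(s) + Mn²⁺(aq); Q = [Mn²⁺]^1/[Cu⁺]^2.
From E = E° − (0.0592/n) log Q: log Q = (E° − E)·n/0.0592 = (+1.70 − (+1.687))·2/0.0592 = 0.4392.
So 2·log[Cu⁺] = 1·log(0.002) − log Q = -2.6990 − (0.4392) = -3.1382; log[Cu⁺] = -3.1382 / 2 = -1.5691; [Cu⁺] = 10^(-1.5691) ≈ 0.027 M.

0.027 M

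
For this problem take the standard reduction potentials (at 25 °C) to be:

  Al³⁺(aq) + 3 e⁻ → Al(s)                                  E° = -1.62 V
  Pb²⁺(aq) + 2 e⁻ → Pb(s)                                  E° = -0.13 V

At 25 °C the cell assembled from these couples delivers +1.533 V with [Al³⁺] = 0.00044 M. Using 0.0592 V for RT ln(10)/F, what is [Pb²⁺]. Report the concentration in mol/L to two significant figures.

0.16 M

Pb²⁺/Pb is the cathode, Al³⁺/Al the anode: E°cell = +1.49 V, n = 6.
Overall reaction: 3 Pb²⁺(aq) + 2 Al(s) → 3 Pb(s) + 2 Al³⁺(aq); Q = [Al³⁺]^2/[Pb²⁺]^3.
From E = E° − (0.0592/n) log Q: log Q = (E° − E)·n/0.0592 = (+1.49 − (+1.533))·6/0.0592 = -4.3581.
So 3·log[Pb²⁺] = 2·log(0.00044) − log Q = -6.7131 − (-4.3581) = -2.3550; log[Pb²⁺] = -2.3550 / 3 = -0.7850; [Pb²⁺] = 10^(-0.7850) ≈ 0.16 M.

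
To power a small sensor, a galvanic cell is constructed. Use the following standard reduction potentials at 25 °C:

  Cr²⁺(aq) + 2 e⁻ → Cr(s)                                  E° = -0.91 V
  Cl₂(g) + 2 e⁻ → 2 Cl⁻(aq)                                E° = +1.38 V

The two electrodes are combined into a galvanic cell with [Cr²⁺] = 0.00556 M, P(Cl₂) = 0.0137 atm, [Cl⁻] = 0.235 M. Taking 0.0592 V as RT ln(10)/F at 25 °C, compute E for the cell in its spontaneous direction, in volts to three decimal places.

Cl₂/Cl⁻ is the cathode (higher E°), Cr²⁺/Cr the anode: E°cell = +1.38 − (-0.91) = +2.29 V, n = 2.
Overall: Cl₂(g) + Cr(s) → 2 Cl⁻(aq) + Cr²⁺(aq)
Q = [Cl⁻]^2·[Cr²⁺] / (P(Cl₂)); log Q = -1.650.
E = E° − (0.0592/n) log Q = +2.29 − (0.0592/2)(-1.650) = +2.339 V.

+2.339 V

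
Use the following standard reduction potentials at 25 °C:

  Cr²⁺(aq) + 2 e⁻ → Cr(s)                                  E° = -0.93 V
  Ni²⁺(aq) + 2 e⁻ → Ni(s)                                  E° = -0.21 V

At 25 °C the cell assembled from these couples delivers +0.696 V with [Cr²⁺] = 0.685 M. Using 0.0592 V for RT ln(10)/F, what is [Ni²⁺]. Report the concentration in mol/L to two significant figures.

0.11 M

Ni²⁺/Ni is the cathode, Cr²⁺/Cr the anode: E°cell = +0.72 V, n = 2.
Overall reaction: Ni²⁺(aq) + Cr(s) → Ni(s) + Cr²⁺(aq); Q = [Cr²⁺]^1/[Ni²⁺]^1.
From E = E° − (0.0592/n) log Q: log Q = (E° − E)·n/0.0592 = (+0.72 − (+0.696))·2/0.0592 = 0.8108.
So 1·log[Ni²⁺] = 1·log(0.685) − log Q = -0.1643 − (0.8108) = -0.9751; [Ni²⁺] = 10^(-0.9751) ≈ 0.11 M.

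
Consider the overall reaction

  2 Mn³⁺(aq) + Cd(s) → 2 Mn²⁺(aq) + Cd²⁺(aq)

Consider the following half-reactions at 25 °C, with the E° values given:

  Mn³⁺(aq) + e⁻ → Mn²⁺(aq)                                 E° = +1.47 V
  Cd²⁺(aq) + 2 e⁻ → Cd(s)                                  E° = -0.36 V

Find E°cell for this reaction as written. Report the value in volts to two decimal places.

The Mn³⁺/Mn²⁺ couple has the higher reduction potential, so it is the cathode; Cd²⁺/Cd is oxidised at the anode.
E°cell = E°(cathode) − E°(anode) = (+1.47) − (-0.36) = +1.83 V.
Since E°cell > 0, the reaction is spontaneous under standard conditions.

+1.83 V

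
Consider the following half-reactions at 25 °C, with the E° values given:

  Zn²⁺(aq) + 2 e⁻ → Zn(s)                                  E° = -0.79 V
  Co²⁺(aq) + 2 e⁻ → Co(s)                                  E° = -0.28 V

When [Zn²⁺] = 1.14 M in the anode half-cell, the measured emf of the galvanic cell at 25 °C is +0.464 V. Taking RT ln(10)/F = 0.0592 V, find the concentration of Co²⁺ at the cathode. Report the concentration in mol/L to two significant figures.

0.032 M

Co²⁺/Co is the cathode, Zn²⁺/Zn the anode: E°cell = +0.51 V, n = 2.
Overall reaction: Co²⁺(aq) + Zn(s) → Co(s) + Zn²⁺(aq); Q = [Zn²⁺]^1/[Co²⁺]^1.
From E = E° − (0.0592/n) log Q: log Q = (E° − E)·n/0.0592 = (+0.51 − (+0.464))·2/0.0592 = 1.5541.
So 1·log[Co²⁺] = 1·log(1.14) − log Q = 0.0569 − (1.5541) = -1.4972; [Co²⁺] = 10^(-1.4972) ≈ 0.032 M.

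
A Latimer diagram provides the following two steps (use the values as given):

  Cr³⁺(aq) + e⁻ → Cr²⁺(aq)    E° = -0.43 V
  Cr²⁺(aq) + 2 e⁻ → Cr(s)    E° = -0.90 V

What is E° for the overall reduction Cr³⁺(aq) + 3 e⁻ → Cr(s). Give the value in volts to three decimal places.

-0.743 V

Since ΔG° = −nFE° is additive over sequential reductions, n₃E°₃ = n₁E°₁ + n₂E°₂.
E°₃ = (1×-0.43 + 2×-0.90) / 3 = (-2.230) / 3 = -0.743 V.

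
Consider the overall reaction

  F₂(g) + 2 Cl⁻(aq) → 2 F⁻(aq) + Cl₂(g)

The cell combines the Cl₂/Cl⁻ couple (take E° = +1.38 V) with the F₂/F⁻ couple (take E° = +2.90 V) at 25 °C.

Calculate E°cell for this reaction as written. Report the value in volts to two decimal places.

The F₂/F⁻ couple has the higher reduction potential, so it is the cathode; Cl₂/Cl⁻ is oxidised at the anode.
E°cell = E°(cathode) − E°(anode) = (+2.90) − (+1.38) = +1.52 V.
Since E°cell > 0, the reaction is spontaneous under standard conditions.

+1.52 V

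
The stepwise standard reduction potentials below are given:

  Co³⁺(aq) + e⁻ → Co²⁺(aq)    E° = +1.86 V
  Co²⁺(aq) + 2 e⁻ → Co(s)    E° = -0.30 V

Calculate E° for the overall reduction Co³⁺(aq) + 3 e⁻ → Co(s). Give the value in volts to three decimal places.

Standard free energies of sequential steps add: ΔG°₃ = ΔG°₁ + ΔG°₂, so n₃E°₃ = n₁E°₁ + n₂E°₂.
E°₃ = (1×+1.86 + 2×-0.30) / 3 = (+1.260) / 3 = +0.420 V.
Simply averaging or adding the two E° values would be wrong; the electron-weighted sum is required.

+0.420 V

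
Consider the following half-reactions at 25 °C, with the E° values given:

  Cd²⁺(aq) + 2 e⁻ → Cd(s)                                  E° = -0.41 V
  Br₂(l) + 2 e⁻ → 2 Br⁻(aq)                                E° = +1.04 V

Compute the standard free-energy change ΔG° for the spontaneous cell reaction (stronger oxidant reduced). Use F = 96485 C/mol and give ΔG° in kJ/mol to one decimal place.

Br₂/Br⁻ (E° = +1.04 V) is the cathode; Cd²⁺/Cd (E° = -0.41 V) is the anode, so E°cell = +1.45 V.
Balancing electrons gives n = 2 (lcm of 2 and 2).
ΔG° = −nFE° = −(2)(96485)(+1.45) = -279,806 J = -279.8 kJ/mol.

-279.8 kJ/mol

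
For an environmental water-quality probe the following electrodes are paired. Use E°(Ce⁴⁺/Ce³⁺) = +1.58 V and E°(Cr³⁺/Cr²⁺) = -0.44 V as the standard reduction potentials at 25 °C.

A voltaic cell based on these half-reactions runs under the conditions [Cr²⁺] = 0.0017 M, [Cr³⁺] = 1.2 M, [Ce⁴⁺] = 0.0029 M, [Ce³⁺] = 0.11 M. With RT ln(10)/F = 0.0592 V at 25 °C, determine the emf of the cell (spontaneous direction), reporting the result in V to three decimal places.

+1.758 V

Ce⁴⁺/Ce³⁺ is the cathode (higher E°), Cr³⁺/Cr²⁺ the anode: E°cell = +1.58 − (-0.44) = +2.02 V, n = 1.
Overall: Ce⁴⁺(aq) + Cr²⁺(aq) → Ce³⁺(aq) + Cr³⁺(aq)
Q = [Ce³⁺]·[Cr³⁺] / ([Ce⁴⁺]·[Cr²⁺]); log Q = 4.428.
E = E° − (0.0592/n) log Q = +2.02 − (0.0592/1)(4.428) = +1.758 V.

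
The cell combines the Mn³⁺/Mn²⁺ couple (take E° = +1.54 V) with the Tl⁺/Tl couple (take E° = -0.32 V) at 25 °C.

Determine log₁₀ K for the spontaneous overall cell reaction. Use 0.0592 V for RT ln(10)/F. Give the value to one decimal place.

31.4

Cathode: Mn³⁺/Mn²⁺; anode: Tl⁺/Tl. E°cell = +1.86 V, n = 1.
log K = nE°cell / 0.0592 = (1)(+1.86) / 0.0592 = 31.4.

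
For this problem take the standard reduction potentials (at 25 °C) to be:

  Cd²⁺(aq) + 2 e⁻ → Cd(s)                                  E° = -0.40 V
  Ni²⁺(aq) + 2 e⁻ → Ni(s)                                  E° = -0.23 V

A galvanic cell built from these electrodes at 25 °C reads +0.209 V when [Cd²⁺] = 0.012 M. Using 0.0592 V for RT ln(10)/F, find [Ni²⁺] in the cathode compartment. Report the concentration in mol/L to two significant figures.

0.25 M

Ni²⁺/Ni is the cathode, Cd²⁺/Cd the anode: E°cell = +0.17 V, n = 2.
Overall reaction: Ni²⁺(aq) + Cd(s) → Ni(s) + Cd²⁺(aq); Q = [Cd²⁺]^1/[Ni²⁺]^1.
From E = E° − (0.0592/n) log Q: log Q = (E° − E)·n/0.0592 = (+0.17 − (+0.209))·2/0.0592 = -1.3176.
So 1·log[Ni²⁺] = 1·log(0.012) − log Q = -1.9208 − (-1.3176) = -0.6032; [Ni²⁺] = 10^(-0.6032) ≈ 0.25 M.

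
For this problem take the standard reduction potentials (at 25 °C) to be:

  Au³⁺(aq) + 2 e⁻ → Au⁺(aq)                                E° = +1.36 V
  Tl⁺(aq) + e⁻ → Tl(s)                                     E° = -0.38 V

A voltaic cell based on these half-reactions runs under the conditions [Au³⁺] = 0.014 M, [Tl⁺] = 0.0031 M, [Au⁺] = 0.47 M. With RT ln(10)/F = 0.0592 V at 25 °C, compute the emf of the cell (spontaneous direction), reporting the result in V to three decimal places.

Au³⁺/Au⁺ is the cathode (higher E°), Tl⁺/Tl the anode: E°cell = +1.36 − (-0.38) = +1.74 V, n = 2.
Overall: Au³⁺(aq) + 2 Tl(s) → Au⁺(aq) + 2 Tl⁺(aq)
Q = [Au⁺]·[Tl⁺]^2 / ([Au³⁺]); log Q = -3.491.
E = E° − (0.0592/n) log Q = +1.74 − (0.0592/2)(-3.491) = +1.843 V.

+1.843 V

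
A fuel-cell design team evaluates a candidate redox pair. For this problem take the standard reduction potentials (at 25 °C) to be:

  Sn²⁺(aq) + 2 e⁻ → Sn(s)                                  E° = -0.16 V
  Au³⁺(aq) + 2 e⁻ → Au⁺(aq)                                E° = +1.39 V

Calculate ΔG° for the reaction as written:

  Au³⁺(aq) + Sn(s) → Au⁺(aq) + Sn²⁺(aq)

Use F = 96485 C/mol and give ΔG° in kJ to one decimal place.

-299.1 kJ

As written, Au³⁺/Au⁺ is reduced (cathode) and Sn²⁺/Sn is oxidised (anode), so E°cell = (+1.39) − (-0.16) = +1.55 V.
Balancing electrons gives n = 2.
ΔG° = −nFE° = −(2)(96485)(+1.55) = -299,104 J = -299.1 kJ.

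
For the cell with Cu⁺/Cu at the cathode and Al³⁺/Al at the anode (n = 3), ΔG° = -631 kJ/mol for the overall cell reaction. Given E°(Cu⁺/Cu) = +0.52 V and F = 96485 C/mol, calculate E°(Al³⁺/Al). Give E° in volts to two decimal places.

E°cell = −ΔG°/(nF) = −(-631×10³)/((3)(96485)) = +2.180 V.
Since Cu⁺/Cu is the cathode and Al³⁺/Al the anode, E°cell = E°(Cu⁺/Cu) − E°(Al³⁺/Al).
So E°(Al³⁺/Al) = E°(Cu⁺/Cu) − E°cell = (+0.52) − (+2.180) = -1.66 V.

-1.66 V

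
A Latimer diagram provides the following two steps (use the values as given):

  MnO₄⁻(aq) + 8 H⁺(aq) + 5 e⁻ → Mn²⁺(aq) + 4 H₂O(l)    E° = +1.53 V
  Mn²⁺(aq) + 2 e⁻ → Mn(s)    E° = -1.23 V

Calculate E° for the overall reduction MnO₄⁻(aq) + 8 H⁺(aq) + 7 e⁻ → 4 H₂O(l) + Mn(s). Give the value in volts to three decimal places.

Standard free energies of sequential steps add: ΔG°₃ = ΔG°₁ + ΔG°₂, so n₃E°₃ = n₁E°₁ + n₂E°₂.
E°₃ = (5×+1.53 + 2×-1.23) / 7 = (+5.190) / 7 = +0.741 V.

+0.741 V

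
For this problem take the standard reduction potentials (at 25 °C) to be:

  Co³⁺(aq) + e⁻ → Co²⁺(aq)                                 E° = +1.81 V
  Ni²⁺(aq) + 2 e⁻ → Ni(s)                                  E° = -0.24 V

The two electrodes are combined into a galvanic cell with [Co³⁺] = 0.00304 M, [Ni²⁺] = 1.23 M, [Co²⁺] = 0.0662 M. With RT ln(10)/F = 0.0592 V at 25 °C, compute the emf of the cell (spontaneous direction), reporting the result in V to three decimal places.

+1.968 V

Co³⁺/Co²⁺ is the cathode (higher E°), Ni²⁺/Ni the anode: E°cell = +1.81 − (-0.24) = +2.05 V, n = 2.
Overall: 2 Co³⁺(aq) + Ni(s) → 2 Co²⁺(aq) + Ni²⁺(aq)
Q = [Co²⁺]^2·[Ni²⁺] / ([Co³⁺]^2); log Q = 2.766.
E = E° − (0.0592/n) log Q = +2.05 − (0.0592/2)(2.766) = +1.968 V.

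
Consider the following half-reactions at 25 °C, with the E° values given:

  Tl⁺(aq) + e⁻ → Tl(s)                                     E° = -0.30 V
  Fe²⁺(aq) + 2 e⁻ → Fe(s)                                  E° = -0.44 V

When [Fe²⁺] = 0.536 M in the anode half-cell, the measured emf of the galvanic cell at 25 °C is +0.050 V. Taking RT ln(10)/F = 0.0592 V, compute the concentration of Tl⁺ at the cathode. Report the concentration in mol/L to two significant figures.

0.022 M

Tl⁺/Tl is the cathode, Fe²⁺/Fe the anode: E°cell = +0.14 V, n = 2.
Overall reaction: 2 Tl⁺(aq) + Fe(s) → 2 Tl(s) + Fe²⁺(aq); Q = [Fe²⁺]^1/[Tl⁺]^2.
From E = E° − (0.0592/n) log Q: log Q = (E° − E)·n/0.0592 = (+0.14 − (+0.050))·2/0.0592 = 3.0405.
So 2·log[Tl⁺] = 1·log(0.536) − log Q = -0.2708 − (3.0405) = -3.3113; log[Tl⁺] = -3.3113 / 2 = -1.6557; [Tl⁺] = 10^(-1.6557) ≈ 0.022 M.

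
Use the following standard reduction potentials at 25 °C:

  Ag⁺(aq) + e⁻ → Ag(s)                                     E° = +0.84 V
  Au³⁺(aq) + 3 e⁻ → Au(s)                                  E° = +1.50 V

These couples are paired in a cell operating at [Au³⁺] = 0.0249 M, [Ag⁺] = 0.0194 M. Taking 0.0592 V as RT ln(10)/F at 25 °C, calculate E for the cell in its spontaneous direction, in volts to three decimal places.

+0.730 V

Au³⁺/Au is the cathode (higher E°), Ag⁺/Ag the anode: E°cell = +1.50 − (+0.84) = +0.66 V, n = 3.
Overall: Au³⁺(aq) + 3 Ag(s) → Au(s) + 3 Ag⁺(aq)
Q = [Ag⁺]^3 / ([Au³⁺]); log Q = -3.533.
E = E° − (0.0592/n) log Q = +0.66 − (0.0592/3)(-3.533) = +0.730 V.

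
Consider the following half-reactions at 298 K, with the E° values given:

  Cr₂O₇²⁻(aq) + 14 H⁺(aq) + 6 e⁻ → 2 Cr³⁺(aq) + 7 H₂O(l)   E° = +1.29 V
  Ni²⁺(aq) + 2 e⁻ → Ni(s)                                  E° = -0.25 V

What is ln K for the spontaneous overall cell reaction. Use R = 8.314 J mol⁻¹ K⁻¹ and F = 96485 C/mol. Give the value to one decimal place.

359.8

Cathode: Cr₂O₇²⁻/Cr³⁺; anode: Ni²⁺/Ni. E°cell = (+1.29) − (-0.25) = +1.54 V, with n = 6.
ΔG° = −nFE° = −RT ln K, so ln K = nFE°/(RT) = (6)(96485)(+1.54) / ((8.314)(298)) = 359.837.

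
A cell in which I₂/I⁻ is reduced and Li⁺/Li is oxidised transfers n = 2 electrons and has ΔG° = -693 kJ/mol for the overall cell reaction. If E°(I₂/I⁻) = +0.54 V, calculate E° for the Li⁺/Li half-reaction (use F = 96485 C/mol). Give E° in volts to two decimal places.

-3.05 V

E°cell = −ΔG°/(nF) = −(-693×10³)/((2)(96485)) = +3.591 V.
Since I₂/I⁻ is the cathode and Li⁺/Li the anode, E°cell = E°(I₂/I⁻) − E°(Li⁺/Li).
So E°(Li⁺/Li) = E°(I₂/I⁻) − E°cell = (+0.54) − (+3.591) = -3.05 V.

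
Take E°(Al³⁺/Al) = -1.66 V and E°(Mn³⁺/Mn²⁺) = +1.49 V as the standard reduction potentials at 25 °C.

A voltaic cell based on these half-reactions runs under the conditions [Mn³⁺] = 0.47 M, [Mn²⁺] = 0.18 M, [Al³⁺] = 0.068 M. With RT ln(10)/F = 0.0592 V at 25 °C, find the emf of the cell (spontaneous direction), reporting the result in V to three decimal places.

Mn³⁺/Mn²⁺ is the cathode (higher E°), Al³⁺/Al the anode: E°cell = +1.49 − (-1.66) = +3.15 V, n = 3.
Overall: 3 Mn³⁺(aq) + Al(s) → 3 Mn²⁺(aq) + Al³⁺(aq)
Q = [Mn²⁺]^3·[Al³⁺] / ([Mn³⁺]^3); log Q = -2.418.
E = E° − (0.0592/n) log Q = +3.15 − (0.0592/3)(-2.418) = +3.198 V.

+3.198 V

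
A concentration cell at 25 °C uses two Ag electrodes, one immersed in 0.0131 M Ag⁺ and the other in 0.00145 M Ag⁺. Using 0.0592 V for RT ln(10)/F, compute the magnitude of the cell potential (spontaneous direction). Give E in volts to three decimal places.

For a concentration cell E°cell = 0. The 0.0131 M side is the cathode (reduction is favoured where [Ag⁺] is higher).
With n = 1, E = −(0.0592/1) log([Ag⁺]ₐₙ/[Ag⁺]꜀ₐₜ) = −(0.0592/1) log(0.00145/0.0131) = −(0.0592/1)(-0.956) = +0.057 V.

+0.057 V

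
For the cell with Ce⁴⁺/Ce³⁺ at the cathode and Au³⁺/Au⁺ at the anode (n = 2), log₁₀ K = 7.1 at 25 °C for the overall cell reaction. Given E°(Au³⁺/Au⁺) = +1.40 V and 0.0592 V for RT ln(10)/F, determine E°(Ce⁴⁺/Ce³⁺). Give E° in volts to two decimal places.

+1.61 V

E°cell = (0.0592/n)·log K = (0.0592/2)(7.1) = +0.210 V.
Since Ce⁴⁺/Ce³⁺ is the cathode and Au³⁺/Au⁺ the anode, E°cell = E°(Ce⁴⁺/Ce³⁺) − E°(Au³⁺/Au⁺).
So E°(Ce⁴⁺/Ce³⁺) = E°cell + E°(Au³⁺/Au⁺) = +0.210 + (+1.40) = +1.61 V.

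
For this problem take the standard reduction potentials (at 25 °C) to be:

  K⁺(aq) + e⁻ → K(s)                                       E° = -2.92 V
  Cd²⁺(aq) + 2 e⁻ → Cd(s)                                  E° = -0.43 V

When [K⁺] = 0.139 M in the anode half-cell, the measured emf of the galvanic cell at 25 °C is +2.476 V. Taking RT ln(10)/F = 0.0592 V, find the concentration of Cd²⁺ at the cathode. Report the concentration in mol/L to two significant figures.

Cd²⁺/Cd is the cathode, K⁺/K the anode: E°cell = +2.49 V, n = 2.
Overall reaction: Cd²⁺(aq) + 2 K(s) → Cd(s) + 2 K⁺(aq); Q = [K⁺]^2/[Cd²⁺]^1.
From E = E° − (0.0592/n) log Q: log Q = (E° − E)·n/0.0592 = (+2.49 − (+2.476))·2/0.0592 = 0.4730.
So 1·log[Cd²⁺] = 2·log(0.139) − log Q = -1.7140 − (0.4730) = -2.1870; [Cd²⁺] = 10^(-2.1870) ≈ 0.0065 M.

0.0065 M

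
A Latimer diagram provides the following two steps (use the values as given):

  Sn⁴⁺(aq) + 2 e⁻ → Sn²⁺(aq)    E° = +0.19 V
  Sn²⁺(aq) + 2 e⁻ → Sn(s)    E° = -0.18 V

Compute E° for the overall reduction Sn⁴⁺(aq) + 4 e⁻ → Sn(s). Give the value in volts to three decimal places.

+0.005 V

Adding the free-energy changes (−nFE°) of the two steps gives −n₃FE°₃ = −n₁FE°₁ − n₂FE°₂.
E°₃ = (2×+0.19 + 2×-0.18) / 4 = (+0.020) / 4 = +0.005 V.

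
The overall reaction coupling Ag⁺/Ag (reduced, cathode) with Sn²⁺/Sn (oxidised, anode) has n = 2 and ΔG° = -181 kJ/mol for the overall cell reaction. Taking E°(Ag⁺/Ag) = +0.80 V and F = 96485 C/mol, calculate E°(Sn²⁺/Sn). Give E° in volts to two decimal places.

-0.14 V

E°cell = −ΔG°/(nF) = −(-181×10³)/((2)(96485)) = +0.938 V.
Since Ag⁺/Ag is the cathode and Sn²⁺/Sn the anode, E°cell = E°(Ag⁺/Ag) − E°(Sn²⁺/Sn).
So E°(Sn²⁺/Sn) = E°(Ag⁺/Ag) − E°cell = (+0.80) − (+0.938) = -0.14 V.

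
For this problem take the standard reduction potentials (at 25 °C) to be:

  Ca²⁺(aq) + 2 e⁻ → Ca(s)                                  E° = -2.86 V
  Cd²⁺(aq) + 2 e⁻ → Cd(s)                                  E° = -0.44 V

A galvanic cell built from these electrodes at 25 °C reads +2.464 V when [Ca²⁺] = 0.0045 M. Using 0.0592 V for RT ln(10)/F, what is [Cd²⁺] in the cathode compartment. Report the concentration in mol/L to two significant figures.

Cd²⁺/Cd is the cathode, Ca²⁺/Ca the anode: E°cell = +2.42 V, n = 2.
Overall reaction: Cd²⁺(aq) + Ca(s) → Cd(s) + Ca²⁺(aq); Q = [Ca²⁺]^1/[Cd²⁺]^1.
From E = E° − (0.0592/n) log Q: log Q = (E° − E)·n/0.0592 = (+2.42 − (+2.464))·2/0.0592 = -1.4865.
So 1·log[Cd²⁺] = 1·log(0.0045) − log Q = -2.3468 − (-1.4865) = -0.8603; [Cd²⁺] = 10^(-0.8603) ≈ 0.14 M.

0.14 M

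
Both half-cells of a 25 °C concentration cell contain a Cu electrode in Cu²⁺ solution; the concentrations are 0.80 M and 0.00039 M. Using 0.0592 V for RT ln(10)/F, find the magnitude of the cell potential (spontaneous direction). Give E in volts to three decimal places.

For a concentration cell E°cell = 0. The 0.80 M side is the cathode (reduction is favoured where [Cu²⁺] is higher).
With n = 2, E = −(0.0592/2) log([Cu²⁺]ₐₙ/[Cu²⁺]꜀ₐₜ) = −(0.0592/2) log(0.00039/0.8) = −(0.0592/2)(-3.312) = +0.098 V.

+0.098 V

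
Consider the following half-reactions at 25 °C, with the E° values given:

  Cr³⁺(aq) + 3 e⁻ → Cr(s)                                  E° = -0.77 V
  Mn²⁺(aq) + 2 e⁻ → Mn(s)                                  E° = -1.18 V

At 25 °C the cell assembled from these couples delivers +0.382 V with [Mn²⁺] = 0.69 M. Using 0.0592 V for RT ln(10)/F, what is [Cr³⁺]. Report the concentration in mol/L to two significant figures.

Cr³⁺/Cr is the cathode, Mn²⁺/Mn the anode: E°cell = +0.41 V, n = 6.
Overall reaction: 2 Cr³⁺(aq) + 3 Mn(s) → 2 Cr(s) + 3 Mn²⁺(aq); Q = [Mn²⁺]^3/[Cr³⁺]^2.
From E = E° − (0.0592/n) log Q: log Q = (E° − E)·n/0.0592 = (+0.41 − (+0.382))·6/0.0592 = 2.8378.
So 2·log[Cr³⁺] = 3·log(0.69) − log Q = -0.4835 − (2.8378) = -3.3213; log[Cr³⁺] = -3.3213 / 2 = -1.6606; [Cr³⁺] = 10^(-1.6606) ≈ 0.022 M.

0.022 M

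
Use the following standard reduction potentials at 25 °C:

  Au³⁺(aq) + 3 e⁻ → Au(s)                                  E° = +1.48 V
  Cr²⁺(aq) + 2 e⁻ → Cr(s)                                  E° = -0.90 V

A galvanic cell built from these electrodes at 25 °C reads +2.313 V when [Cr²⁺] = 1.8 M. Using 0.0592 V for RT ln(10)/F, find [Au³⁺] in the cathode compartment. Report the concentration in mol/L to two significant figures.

0.00097 M

Au³⁺/Au is the cathode, Cr²⁺/Cr the anode: E°cell = +2.38 V, n = 6.
Overall reaction: 2 Au³⁺(aq) + 3 Cr(s) → 2 Au(s) + 3 Cr²⁺(aq); Q = [Cr²⁺]^3/[Au³⁺]^2.
From E = E° − (0.0592/n) log Q: log Q = (E° − E)·n/0.0592 = (+2.38 − (+2.313))·6/0.0592 = 6.7905.
So 2·log[Au³⁺] = 3·log(1.8) − log Q = 0.7658 − (6.7905) = -6.0247; log[Au³⁺] = -6.0247 / 2 = -3.0124; [Au³⁺] = 10^(-3.0124) ≈ 0.00097 M.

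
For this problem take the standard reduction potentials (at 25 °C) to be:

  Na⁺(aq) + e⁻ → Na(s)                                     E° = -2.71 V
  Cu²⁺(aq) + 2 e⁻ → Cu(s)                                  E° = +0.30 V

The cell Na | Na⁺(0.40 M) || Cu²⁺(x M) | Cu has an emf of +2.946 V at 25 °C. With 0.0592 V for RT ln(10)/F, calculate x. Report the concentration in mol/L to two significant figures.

0.0011 M

Cu²⁺/Cu is the cathode, Na⁺/Na the anode: E°cell = +3.01 V, n = 2.
Overall reaction: Cu²⁺(aq) + 2 Na(s) → Cu(s) + 2 Na⁺(aq); Q = [Na⁺]^2/[Cu²⁺]^1.
From E = E° − (0.0592/n) log Q: log Q = (E° − E)·n/0.0592 = (+3.01 − (+2.946))·2/0.0592 = 2.1622.
So 1·log[Cu²⁺] = 2·log(0.4) − log Q = -0.7959 − (2.1622) = -2.9581; [Cu²⁺] = 10^(-2.9581) ≈ 0.0011 M.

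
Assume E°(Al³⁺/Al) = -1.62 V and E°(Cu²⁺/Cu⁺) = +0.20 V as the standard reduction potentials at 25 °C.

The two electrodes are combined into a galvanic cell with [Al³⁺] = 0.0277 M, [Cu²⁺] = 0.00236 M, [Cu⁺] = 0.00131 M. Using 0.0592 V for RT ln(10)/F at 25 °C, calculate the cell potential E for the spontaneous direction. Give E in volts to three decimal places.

+1.866 V

Cu²⁺/Cu⁺ is the cathode (higher E°), Al³⁺/Al the anode: E°cell = +0.20 − (-1.62) = +1.82 V, n = 3.
Overall: 3 Cu²⁺(aq) + Al(s) → 3 Cu⁺(aq) + Al³⁺(aq)
Q = [Cu⁺]^3·[Al³⁺] / ([Cu²⁺]^3); log Q = -2.324.
E = E° − (0.0592/n) log Q = +1.82 − (0.0592/3)(-2.324) = +1.866 V.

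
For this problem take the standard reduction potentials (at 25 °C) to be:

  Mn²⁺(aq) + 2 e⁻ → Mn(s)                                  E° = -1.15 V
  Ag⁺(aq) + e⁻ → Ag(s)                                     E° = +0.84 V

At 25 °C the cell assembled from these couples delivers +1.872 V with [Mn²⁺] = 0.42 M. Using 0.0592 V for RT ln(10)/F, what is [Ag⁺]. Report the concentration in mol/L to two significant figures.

0.0066 M

Ag⁺/Ag is the cathode, Mn²⁺/Mn the anode: E°cell = +1.99 V, n = 2.
Overall reaction: 2 Ag⁺(aq) + Mn(s) → 2 Ag(s) + Mn²⁺(aq); Q = [Mn²⁺]^1/[Ag⁺]^2.
From E = E° − (0.0592/n) log Q: log Q = (E° − E)·n/0.0592 = (+1.99 − (+1.872))·2/0.0592 = 3.9865.
So 2·log[Ag⁺] = 1·log(0.42) − log Q = -0.3768 − (3.9865) = -4.3633; log[Ag⁺] = -4.3633 / 2 = -2.1816; [Ag⁺] = 10^(-2.1816) ≈ 0.0066 M.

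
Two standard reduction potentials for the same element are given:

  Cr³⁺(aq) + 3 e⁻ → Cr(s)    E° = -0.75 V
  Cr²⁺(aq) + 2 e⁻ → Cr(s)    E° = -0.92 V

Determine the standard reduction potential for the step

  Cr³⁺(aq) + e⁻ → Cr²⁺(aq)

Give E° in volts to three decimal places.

Sequential free energies add, so n₃E°₃ = n₁E°₁ + n₂E°₂.
With n₃ = 3, and the known step contributing 2×(-0.92) V, the unknown satisfies 1·E° = 3×(-0.75) − 2×(-0.92) = -0.410.
E° = -0.410 / 1 = -0.410 V.

-0.410 V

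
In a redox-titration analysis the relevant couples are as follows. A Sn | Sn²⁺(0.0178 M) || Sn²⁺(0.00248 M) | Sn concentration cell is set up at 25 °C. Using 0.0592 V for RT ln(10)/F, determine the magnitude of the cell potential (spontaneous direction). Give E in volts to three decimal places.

+0.025 V

For a concentration cell E°cell = 0. The 0.0178 M side is the cathode (reduction is favoured where [Sn²⁺] is higher).
With n = 2, E = −(0.0592/2) log([Sn²⁺]ₐₙ/[Sn²⁺]꜀ₐₜ) = −(0.0592/2) log(0.00248/0.0178) = −(0.0592/2)(-0.856) = +0.025 V.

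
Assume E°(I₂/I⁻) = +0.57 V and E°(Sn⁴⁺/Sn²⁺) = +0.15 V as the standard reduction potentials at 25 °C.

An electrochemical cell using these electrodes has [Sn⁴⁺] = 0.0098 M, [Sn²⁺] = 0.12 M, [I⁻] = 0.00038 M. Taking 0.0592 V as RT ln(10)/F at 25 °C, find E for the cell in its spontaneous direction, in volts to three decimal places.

I₂/I⁻ is the cathode (higher E°), Sn⁴⁺/Sn²⁺ the anode: E°cell = +0.57 − (+0.15) = +0.42 V, n = 2.
Overall: I₂(s) + Sn²⁺(aq) → 2 I⁻(aq) + Sn⁴⁺(aq)
Q = [I⁻]^2·[Sn⁴⁺] / ([Sn²⁺]); log Q = -7.928.
E = E° − (0.0592/n) log Q = +0.42 − (0.0592/2)(-7.928) = +0.655 V.

+0.655 V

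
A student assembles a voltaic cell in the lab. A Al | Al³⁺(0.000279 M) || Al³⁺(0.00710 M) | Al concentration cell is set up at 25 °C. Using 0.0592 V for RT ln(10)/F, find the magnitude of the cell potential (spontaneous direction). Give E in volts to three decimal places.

For a concentration cell E°cell = 0. The 0.00710 M side is the cathode (reduction is favoured where [Al³⁺] is higher).
With n = 3, E = −(0.0592/3) log([Al³⁺]ₐₙ/[Al³⁺]꜀ₐₜ) = −(0.0592/3) log(0.000279/0.0071) = −(0.0592/3)(-1.406) = +0.028 V.

+0.028 V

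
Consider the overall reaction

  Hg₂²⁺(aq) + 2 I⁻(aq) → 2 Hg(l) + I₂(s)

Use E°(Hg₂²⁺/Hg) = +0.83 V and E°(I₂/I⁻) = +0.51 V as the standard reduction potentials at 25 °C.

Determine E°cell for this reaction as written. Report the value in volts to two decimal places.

The Hg₂²⁺/Hg couple has the higher reduction potential, so it is the cathode; I₂/I⁻ is oxidised at the anode.
E°cell = E°(cathode) − E°(anode) = (+0.83) − (+0.51) = +0.32 V.
Since E°cell > 0, the reaction is spontaneous under standard conditions.

+0.32 V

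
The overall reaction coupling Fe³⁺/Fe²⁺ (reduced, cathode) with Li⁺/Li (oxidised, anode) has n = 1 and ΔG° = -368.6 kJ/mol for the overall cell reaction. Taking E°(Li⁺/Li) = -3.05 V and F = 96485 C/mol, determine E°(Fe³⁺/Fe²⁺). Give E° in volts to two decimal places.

E°cell = −ΔG°/(nF) = −(-368.6×10³)/((1)(96485)) = +3.820 V.
Since Fe³⁺/Fe²⁺ is the cathode and Li⁺/Li the anode, E°cell = E°(Fe³⁺/Fe²⁺) − E°(Li⁺/Li).
So E°(Fe³⁺/Fe²⁺) = E°cell + E°(Li⁺/Li) = +3.820 + (-3.05) = +0.77 V.

+0.77 V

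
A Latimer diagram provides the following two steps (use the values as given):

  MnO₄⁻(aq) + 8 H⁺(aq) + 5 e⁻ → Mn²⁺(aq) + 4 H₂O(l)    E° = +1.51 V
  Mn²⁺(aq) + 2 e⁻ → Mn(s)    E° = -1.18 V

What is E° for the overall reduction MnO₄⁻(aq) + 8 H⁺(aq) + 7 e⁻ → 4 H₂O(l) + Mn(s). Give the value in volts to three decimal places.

Since ΔG° = −nFE° is additive over sequential reductions, n₃E°₃ = n₁E°₁ + n₂E°₂.
E°₃ = (5×+1.51 + 2×-1.18) / 7 = (+5.190) / 7 = +0.741 V.
E° values themselves are not directly additive — weighting by electron count is essential.

+0.741 V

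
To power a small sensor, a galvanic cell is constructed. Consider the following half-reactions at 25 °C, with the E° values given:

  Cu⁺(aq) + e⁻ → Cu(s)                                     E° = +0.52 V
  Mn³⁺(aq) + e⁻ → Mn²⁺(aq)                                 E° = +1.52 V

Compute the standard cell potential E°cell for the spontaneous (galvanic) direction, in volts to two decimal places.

+1.00 V

The Mn³⁺/Mn²⁺ couple has the higher reduction potential, so it is the cathode; Cu⁺/Cu is oxidised at the anode.
E°cell = E°(cathode) − E°(anode) = (+1.52) − (+0.52) = +1.00 V.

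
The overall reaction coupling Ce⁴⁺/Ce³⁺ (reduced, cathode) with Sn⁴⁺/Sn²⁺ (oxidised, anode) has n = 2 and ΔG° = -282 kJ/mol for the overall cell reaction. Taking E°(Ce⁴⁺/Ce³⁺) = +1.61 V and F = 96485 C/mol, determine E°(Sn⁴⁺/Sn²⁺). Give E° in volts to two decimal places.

E°cell = −ΔG°/(nF) = −(-282×10³)/((2)(96485)) = +1.461 V.
Since Ce⁴⁺/Ce³⁺ is the cathode and Sn⁴⁺/Sn²⁺ the anode, E°cell = E°(Ce⁴⁺/Ce³⁺) − E°(Sn⁴⁺/Sn²⁺).
So E°(Sn⁴⁺/Sn²⁺) = E°(Ce⁴⁺/Ce³⁺) − E°cell = (+1.61) − (+1.461) = +0.15 V.

+0.15 V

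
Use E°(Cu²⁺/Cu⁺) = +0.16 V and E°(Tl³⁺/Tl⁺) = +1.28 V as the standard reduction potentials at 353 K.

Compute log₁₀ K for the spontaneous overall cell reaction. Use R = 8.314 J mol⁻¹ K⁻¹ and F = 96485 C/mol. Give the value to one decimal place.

32.0

Cathode: Tl³⁺/Tl⁺; anode: Cu²⁺/Cu⁺. E°cell = (+1.28) − (+0.16) = +1.12 V, with n = 2.
ΔG° = −nFE° = −RT ln K, so ln K = nFE°/(RT) = (2)(96485)(+1.12) / ((8.314)(353)) = 73.642.
log₁₀ K = 73.642 / ln 10 = 32.0.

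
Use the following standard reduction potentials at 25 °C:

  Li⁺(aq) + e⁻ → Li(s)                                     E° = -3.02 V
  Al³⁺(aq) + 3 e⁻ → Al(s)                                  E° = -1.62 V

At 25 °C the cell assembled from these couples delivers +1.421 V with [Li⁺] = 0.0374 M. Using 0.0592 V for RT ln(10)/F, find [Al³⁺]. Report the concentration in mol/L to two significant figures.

Al³⁺/Al is the cathode, Li⁺/Li the anode: E°cell = +1.40 V, n = 3.
Overall reaction: Al³⁺(aq) + 3 Li(s) → Al(s) + 3 Li⁺(aq); Q = [Li⁺]^3/[Al³⁺]^1.
From E = E° − (0.0592/n) log Q: log Q = (E° − E)·n/0.0592 = (+1.40 − (+1.421))·3/0.0592 = -1.0642.
So 1·log[Al³⁺] = 3·log(0.0374) − log Q = -4.2814 − (-1.0642) = -3.2172; [Al³⁺] = 10^(-3.2172) ≈ 0.00061 M.

0.00061 M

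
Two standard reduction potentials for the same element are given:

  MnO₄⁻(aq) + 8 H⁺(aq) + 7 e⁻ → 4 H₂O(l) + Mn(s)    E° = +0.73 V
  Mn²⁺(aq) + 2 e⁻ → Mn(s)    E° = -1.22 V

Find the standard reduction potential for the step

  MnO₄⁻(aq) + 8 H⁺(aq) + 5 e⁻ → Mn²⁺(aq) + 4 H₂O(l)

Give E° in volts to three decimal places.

Sequential free energies add, so n₃E°₃ = n₁E°₁ + n₂E°₂.
With n₃ = 7, and the known step contributing 2×(-1.22) V, the unknown satisfies 5·E° = 7×(+0.73) − 2×(-1.22) = +7.550.
E° = +7.550 / 5 = +1.510 V.

+1.510 V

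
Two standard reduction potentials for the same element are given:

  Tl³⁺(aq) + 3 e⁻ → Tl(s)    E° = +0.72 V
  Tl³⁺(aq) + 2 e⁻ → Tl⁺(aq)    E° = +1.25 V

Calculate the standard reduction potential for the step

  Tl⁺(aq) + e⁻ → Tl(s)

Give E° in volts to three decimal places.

-0.340 V

Sequential free energies add, so n₃E°₃ = n₁E°₁ + n₂E°₂.
With n₃ = 3, and the known step contributing 2×(+1.25) V, the unknown satisfies 1·E° = 3×(+0.72) − 2×(+1.25) = -0.340.
E° = -0.340 / 1 = -0.340 V.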